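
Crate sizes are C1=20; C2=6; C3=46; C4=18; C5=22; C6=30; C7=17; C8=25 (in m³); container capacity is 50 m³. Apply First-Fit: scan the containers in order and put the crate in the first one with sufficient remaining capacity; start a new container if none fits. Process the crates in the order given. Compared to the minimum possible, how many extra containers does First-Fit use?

1

First-Fit: [20,6,18] [46] [22,17] [30] [25] → 5 containers.
Total size 184 m³; any packing needs at least ⌈184/50⌉ = 4 containers.
An optimal packing achieves that bound: [46] [30,20] [25,22] [18,17,6] → 4 containers.
Excess: 5 − 4 = 1.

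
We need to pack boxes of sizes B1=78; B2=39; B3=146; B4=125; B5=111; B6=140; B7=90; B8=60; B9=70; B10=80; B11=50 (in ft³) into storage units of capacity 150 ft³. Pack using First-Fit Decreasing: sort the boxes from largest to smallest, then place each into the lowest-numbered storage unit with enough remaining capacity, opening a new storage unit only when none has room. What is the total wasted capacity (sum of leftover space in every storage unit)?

Sorted descending: 146, 140, 125, 111, 90, 80, 78, 70, 60, 50, 39.
146 ft³ → storage unit 1 (remaining 4 ft³)
140 ft³ → storage unit 2 (remaining 10 ft³)
125 ft³ → storage unit 3 (remaining 25 ft³)
111 ft³ → storage unit 4 (remaining 39 ft³)
90 ft³ → storage unit 5 (remaining 60 ft³)
80 ft³ → storage unit 6 (remaining 70 ft³)
78 ft³ → storage unit 7 (remaining 72 ft³)
70 ft³ → storage unit 6 (remaining 0 ft³)
60 ft³ → storage unit 5 (remaining 0 ft³)
50 ft³ → storage unit 7 (remaining 22 ft³)
39 ft³ → storage unit 4 (remaining 0 ft³)
7 storage units × 150 ft³ = 1050 ft³; used 989 ft³; unused 61 ft³.

61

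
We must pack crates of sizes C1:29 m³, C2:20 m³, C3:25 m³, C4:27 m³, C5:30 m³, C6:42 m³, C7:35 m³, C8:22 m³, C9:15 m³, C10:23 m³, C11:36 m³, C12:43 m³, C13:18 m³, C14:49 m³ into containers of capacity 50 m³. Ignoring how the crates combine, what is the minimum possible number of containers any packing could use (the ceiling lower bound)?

9

Total size = 29 + 20 + 25 + 27 + 30 + 42 + 35 + 22 + 15 + 23 + 36 + 43 + 18 + 49 = 414 m³.
⌈414 / 50⌉ = 9.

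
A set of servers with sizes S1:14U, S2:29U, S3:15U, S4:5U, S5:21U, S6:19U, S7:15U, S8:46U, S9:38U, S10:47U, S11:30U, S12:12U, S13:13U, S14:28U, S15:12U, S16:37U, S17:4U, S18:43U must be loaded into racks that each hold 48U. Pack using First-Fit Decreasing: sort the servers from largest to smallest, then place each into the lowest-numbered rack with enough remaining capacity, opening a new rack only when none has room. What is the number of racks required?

Sorted descending: 47, 46, 43, 38, 37, 30, 29, 28, 21, 19, 15, 15, 14, 13, 12, 12, 5, 4.
rack 1: place 47U, 1U left
rack 2: place 46U, 2U left
rack 3: place 43U, 5U left
rack 4: place 38U, 10U left
rack 5: place 37U, 11U left
rack 6: place 30U, 18U left
rack 7: place 29U, 19U left
rack 8: place 28U, 20U left
rack 9: place 21U, 27U left
rack 7: place 19U, 0U left
rack 6: place 15U, 3U left
rack 8: place 15U, 5U left
rack 9: place 14U, 13U left
rack 9: place 13U, 0U left
rack 10: place 12U, 36U left
rack 10: place 12U, 24U left
rack 3: place 5U, 0U left
rack 4: place 4U, 6U left
Final racks: [47] [46] [43,5] [38,4] [37] [30,15] [29,19] [28,15] [21,14,13] [12,12].

10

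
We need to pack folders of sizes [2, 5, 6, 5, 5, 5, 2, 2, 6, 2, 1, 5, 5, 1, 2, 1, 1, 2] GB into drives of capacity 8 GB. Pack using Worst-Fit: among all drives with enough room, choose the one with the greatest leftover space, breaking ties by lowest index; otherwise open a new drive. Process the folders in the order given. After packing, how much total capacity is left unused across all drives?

14

2 GB → drive 1 (remaining 6 GB)
5 GB → drive 1 (remaining 1 GB)
6 GB → drive 2 (remaining 2 GB)
5 GB → drive 3 (remaining 3 GB)
5 GB → drive 4 (remaining 3 GB)
5 GB → drive 5 (remaining 3 GB)
2 GB → drive 3 (remaining 1 GB)
2 GB → drive 4 (remaining 1 GB)
6 GB → drive 6 (remaining 2 GB)
2 GB → drive 5 (remaining 1 GB)
1 GB → drive 2 (remaining 1 GB)
5 GB → drive 7 (remaining 3 GB)
5 GB → drive 8 (remaining 3 GB)
1 GB → drive 7 (remaining 2 GB)
2 GB → drive 8 (remaining 1 GB)
1 GB → drive 6 (remaining 1 GB)
1 GB → drive 7 (remaining 1 GB)
2 GB → drive 9 (remaining 6 GB)
9 drives × 8 GB = 72 GB; used 58 GB; unused 14 GB.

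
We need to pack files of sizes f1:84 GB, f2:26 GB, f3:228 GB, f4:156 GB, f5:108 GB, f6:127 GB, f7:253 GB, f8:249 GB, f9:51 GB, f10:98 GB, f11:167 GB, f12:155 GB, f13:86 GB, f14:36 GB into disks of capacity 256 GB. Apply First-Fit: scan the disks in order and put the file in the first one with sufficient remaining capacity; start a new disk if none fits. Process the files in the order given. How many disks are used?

8

disk 1: place f1 (84 GB), 172 GB left
disk 1: place f2 (26 GB), 146 GB left
disk 2: place f3 (228 GB), 28 GB left
disk 3: place f4 (156 GB), 100 GB left
disk 1: place f5 (108 GB), 38 GB left
disk 4: place f6 (127 GB), 129 GB left
disk 5: place f7 (253 GB), 3 GB left
disk 6: place f8 (249 GB), 7 GB left
disk 3: place f9 (51 GB), 49 GB left
disk 4: place f10 (98 GB), 31 GB left
disk 7: place f11 (167 GB), 89 GB left
disk 8: place f12 (155 GB), 101 GB left
disk 7: place f13 (86 GB), 3 GB left
disk 1: place f14 (36 GB), 2 GB left
Final disks: [84,26,108,36] [228] [156,51] [127,98] [253] [249] [167,86] [155].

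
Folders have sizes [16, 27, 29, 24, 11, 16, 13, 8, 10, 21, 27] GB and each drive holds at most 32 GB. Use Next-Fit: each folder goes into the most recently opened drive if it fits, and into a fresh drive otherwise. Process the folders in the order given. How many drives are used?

drive 1: place 16 GB, 16 GB left
drive 2: place 27 GB, 5 GB left
drive 3: place 29 GB, 3 GB left
drive 4: place 24 GB, 8 GB left
drive 5: place 11 GB, 21 GB left
drive 5: place 16 GB, 5 GB left
drive 6: place 13 GB, 19 GB left
drive 6: place 8 GB, 11 GB left
drive 6: place 10 GB, 1 GB left
drive 7: place 21 GB, 11 GB left
drive 8: place 27 GB, 5 GB left
Final drives: [16] [27] [29] [24] [11,16] [13,8,10] [21] [27].

8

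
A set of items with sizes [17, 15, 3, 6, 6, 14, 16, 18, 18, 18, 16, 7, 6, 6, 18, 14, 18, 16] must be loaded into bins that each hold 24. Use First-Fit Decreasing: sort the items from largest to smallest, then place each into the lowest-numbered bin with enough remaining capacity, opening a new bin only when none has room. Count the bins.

12

Sorted descending: 18, 18, 18, 18, 18, 17, 16, 16, 16, 15, 14, 14, 7, 6, 6, 6, 6, 3.
bin 1: place 18, 6 left
bin 2: place 18, 6 left
bin 3: place 18, 6 left
bin 4: place 18, 6 left
bin 5: place 18, 6 left
bin 6: place 17, 7 left
bin 7: place 16, 8 left
bin 8: place 16, 8 left
bin 9: place 16, 8 left
bin 10: place 15, 9 left
bin 11: place 14, 10 left
bin 12: place 14, 10 left
bin 6: place 7, 0 left
bin 1: place 6, 0 left
bin 2: place 6, 0 left
bin 3: place 6, 0 left
bin 4: place 6, 0 left
bin 5: place 3, 3 left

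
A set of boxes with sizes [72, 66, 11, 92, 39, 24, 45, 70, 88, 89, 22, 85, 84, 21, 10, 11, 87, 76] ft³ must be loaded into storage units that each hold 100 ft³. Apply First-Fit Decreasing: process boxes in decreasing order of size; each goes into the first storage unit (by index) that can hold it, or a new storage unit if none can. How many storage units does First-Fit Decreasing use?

Sorted descending: 92, 89, 88, 87, 85, 84, 76, 72, 70, 66, 45, 39, 24, 22, 21, 11, 11, 10.
Put 92 ft³ in storage unit 1; 8 ft³ remain.
Put 89 ft³ in storage unit 2; 11 ft³ remain.
Put 88 ft³ in storage unit 3; 12 ft³ remain.
Put 87 ft³ in storage unit 4; 13 ft³ remain.
Put 85 ft³ in storage unit 5; 15 ft³ remain.
Put 84 ft³ in storage unit 6; 16 ft³ remain.
Put 76 ft³ in storage unit 7; 24 ft³ remain.
Put 72 ft³ in storage unit 8; 28 ft³ remain.
Put 70 ft³ in storage unit 9; 30 ft³ remain.
Put 66 ft³ in storage unit 10; 34 ft³ remain.
Put 45 ft³ in storage unit 11; 55 ft³ remain.
Put 39 ft³ in storage unit 11; 16 ft³ remain.
Put 24 ft³ in storage unit 7; 0 ft³ remain.
Put 22 ft³ in storage unit 8; 6 ft³ remain.
Put 21 ft³ in storage unit 9; 9 ft³ remain.
Put 11 ft³ in storage unit 2; 0 ft³ remain.
Put 11 ft³ in storage unit 3; 1 ft³ remain.
Put 10 ft³ in storage unit 4; 3 ft³ remain.

11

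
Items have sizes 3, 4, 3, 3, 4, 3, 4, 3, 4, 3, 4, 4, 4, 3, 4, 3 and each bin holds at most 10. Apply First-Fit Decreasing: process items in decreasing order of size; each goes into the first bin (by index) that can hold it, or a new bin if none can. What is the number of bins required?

7

Sorted descending: 4, 4, 4, 4, 4, 4, 4, 4, 3, 3, 3, 3, 3, 3, 3, 3.
bin 1: place 4, 6 left
bin 1: place 4, 2 left
bin 2: place 4, 6 left
bin 2: place 4, 2 left
bin 3: place 4, 6 left
bin 3: place 4, 2 left
bin 4: place 4, 6 left
bin 4: place 4, 2 left
bin 5: place 3, 7 left
bin 5: place 3, 4 left
bin 5: place 3, 1 left
bin 6: place 3, 7 left
bin 6: place 3, 4 left
bin 6: place 3, 1 left
bin 7: place 3, 7 left
bin 7: place 3, 4 left
Final bins: [4,4] [4,4] [4,4] [4,4] [3,3,3] [3,3,3] [3,3].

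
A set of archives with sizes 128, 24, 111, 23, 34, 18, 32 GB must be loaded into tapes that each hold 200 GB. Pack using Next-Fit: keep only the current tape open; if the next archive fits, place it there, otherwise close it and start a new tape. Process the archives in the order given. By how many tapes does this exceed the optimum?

Next-Fit: [128,24] [111,23,34,18] [32] → 3 tapes.
Total size 370 GB; any packing needs at least ⌈370/200⌉ = 2 tapes.
An optimal packing achieves that bound: [128,34,32] [111,24,23,18] → 2 tapes.
Excess: 3 − 2 = 1.

1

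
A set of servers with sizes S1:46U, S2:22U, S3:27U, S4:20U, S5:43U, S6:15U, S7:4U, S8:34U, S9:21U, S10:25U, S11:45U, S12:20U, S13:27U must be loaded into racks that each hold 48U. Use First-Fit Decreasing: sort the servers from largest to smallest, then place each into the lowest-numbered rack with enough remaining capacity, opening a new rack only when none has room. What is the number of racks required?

Sorted descending: 46, 45, 43, 34, 27, 27, 25, 22, 21, 20, 20, 15, 4.
rack 1: place 46U, 2U left
rack 2: place 45U, 3U left
rack 3: place 43U, 5U left
rack 4: place 34U, 14U left
rack 5: place 27U, 21U left
rack 6: place 27U, 21U left
rack 7: place 25U, 23U left
rack 7: place 22U, 1U left
rack 5: place 21U, 0U left
rack 6: place 20U, 1U left
rack 8: place 20U, 28U left
rack 8: place 15U, 13U left
rack 3: place 4U, 1U left

8 racks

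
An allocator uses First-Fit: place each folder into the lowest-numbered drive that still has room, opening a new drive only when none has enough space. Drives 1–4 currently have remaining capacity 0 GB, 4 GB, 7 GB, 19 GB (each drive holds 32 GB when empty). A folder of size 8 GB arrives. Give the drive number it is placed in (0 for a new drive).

4

Drives with room: drive 4 (19 GB).
The first with room is drive 4.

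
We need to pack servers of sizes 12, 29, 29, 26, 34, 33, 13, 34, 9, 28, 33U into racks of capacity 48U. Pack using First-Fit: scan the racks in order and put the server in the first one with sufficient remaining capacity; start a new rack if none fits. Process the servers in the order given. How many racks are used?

rack 1: place 12U, 36U left
rack 1: place 29U, 7U left
rack 2: place 29U, 19U left
rack 3: place 26U, 22U left
rack 4: place 34U, 14U left
rack 5: place 33U, 15U left
rack 2: place 13U, 6U left
rack 6: place 34U, 14U left
rack 3: place 9U, 13U left
rack 7: place 28U, 20U left
rack 8: place 33U, 15U left

8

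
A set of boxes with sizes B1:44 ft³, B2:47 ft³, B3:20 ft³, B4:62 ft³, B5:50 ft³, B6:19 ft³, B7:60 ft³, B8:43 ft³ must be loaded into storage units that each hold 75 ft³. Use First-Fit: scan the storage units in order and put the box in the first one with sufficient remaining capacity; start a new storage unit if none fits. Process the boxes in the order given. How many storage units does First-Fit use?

Put B1 (44 ft³) in storage unit 1; 31 ft³ remain.
Put B2 (47 ft³) in storage unit 2; 28 ft³ remain.
Put B3 (20 ft³) in storage unit 1; 11 ft³ remain.
Put B4 (62 ft³) in storage unit 3; 13 ft³ remain.
Put B5 (50 ft³) in storage unit 4; 25 ft³ remain.
Put B6 (19 ft³) in storage unit 2; 9 ft³ remain.
Put B7 (60 ft³) in storage unit 5; 15 ft³ remain.
Put B8 (43 ft³) in storage unit 6; 32 ft³ remain.

6 storage units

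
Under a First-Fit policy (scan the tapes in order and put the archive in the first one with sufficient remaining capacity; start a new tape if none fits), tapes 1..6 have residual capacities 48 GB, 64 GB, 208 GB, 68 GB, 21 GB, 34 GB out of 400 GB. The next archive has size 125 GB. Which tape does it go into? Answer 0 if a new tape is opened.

Tapes with room: tape 3 (208 GB).
The first with room is tape 3.

3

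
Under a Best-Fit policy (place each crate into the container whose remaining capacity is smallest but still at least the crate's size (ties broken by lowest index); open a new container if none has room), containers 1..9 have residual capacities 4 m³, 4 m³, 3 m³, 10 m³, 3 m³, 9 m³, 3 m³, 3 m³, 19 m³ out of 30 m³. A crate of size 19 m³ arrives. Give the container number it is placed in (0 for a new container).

Containers with room: container 9 (19 m³).
Tightest fit is container 9 with 19 m³ free.

9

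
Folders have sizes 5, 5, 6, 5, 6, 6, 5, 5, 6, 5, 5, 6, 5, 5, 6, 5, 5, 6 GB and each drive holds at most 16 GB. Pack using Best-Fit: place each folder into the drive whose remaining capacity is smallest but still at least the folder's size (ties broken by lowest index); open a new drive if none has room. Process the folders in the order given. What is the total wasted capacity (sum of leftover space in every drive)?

15

5 GB → drive 1 (remaining 11 GB)
5 GB → drive 1 (remaining 6 GB)
6 GB → drive 1 (remaining 0 GB)
5 GB → drive 2 (remaining 11 GB)
6 GB → drive 2 (remaining 5 GB)
6 GB → drive 3 (remaining 10 GB)
5 GB → drive 2 (remaining 0 GB)
5 GB → drive 3 (remaining 5 GB)
6 GB → drive 4 (remaining 10 GB)
5 GB → drive 3 (remaining 0 GB)
5 GB → drive 4 (remaining 5 GB)
6 GB → drive 5 (remaining 10 GB)
5 GB → drive 4 (remaining 0 GB)
5 GB → drive 5 (remaining 5 GB)
6 GB → drive 6 (remaining 10 GB)
5 GB → drive 5 (remaining 0 GB)
5 GB → drive 6 (remaining 5 GB)
6 GB → drive 7 (remaining 10 GB)
7 drives × 16 GB = 112 GB; used 97 GB; unused 15 GB.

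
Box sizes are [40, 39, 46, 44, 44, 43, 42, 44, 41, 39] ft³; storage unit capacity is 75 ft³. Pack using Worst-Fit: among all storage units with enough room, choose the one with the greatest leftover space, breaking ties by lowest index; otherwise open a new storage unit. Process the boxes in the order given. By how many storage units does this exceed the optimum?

Worst-Fit: [40] [39] [46] [44] [44] [43] [42] [44] [41] [39] → 10 storage units.
10 boxes exceed 37.5 ft³ (half the capacity), and no two of those can share a storage unit, so at least 10 storage units are needed.
So 10 is already optimal.

0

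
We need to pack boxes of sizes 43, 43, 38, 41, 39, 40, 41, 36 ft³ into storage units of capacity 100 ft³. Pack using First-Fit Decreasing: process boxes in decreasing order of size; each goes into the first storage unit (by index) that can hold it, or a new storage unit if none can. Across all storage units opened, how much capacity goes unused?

Sorted descending: 43, 43, 41, 41, 40, 39, 38, 36.
Put 43 ft³ in storage unit 1; 57 ft³ remain.
Put 43 ft³ in storage unit 1; 14 ft³ remain.
Put 41 ft³ in storage unit 2; 59 ft³ remain.
Put 41 ft³ in storage unit 2; 18 ft³ remain.
Put 40 ft³ in storage unit 3; 60 ft³ remain.
Put 39 ft³ in storage unit 3; 21 ft³ remain.
Put 38 ft³ in storage unit 4; 62 ft³ remain.
Put 36 ft³ in storage unit 4; 26 ft³ remain.
4 storage units × 100 ft³ = 400 ft³; used 321 ft³; unused 79 ft³.

79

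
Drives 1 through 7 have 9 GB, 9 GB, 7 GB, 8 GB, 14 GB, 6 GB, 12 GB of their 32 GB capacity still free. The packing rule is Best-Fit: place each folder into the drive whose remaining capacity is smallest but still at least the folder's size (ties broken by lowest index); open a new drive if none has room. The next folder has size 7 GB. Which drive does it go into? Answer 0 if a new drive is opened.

Drives with room: drive 1 (9 GB), drive 2 (9 GB), drive 3 (7 GB), drive 4 (8 GB), drive 5 (14 GB), drive 7 (12 GB).
Tightest fit is drive 3 with 7 GB free.

3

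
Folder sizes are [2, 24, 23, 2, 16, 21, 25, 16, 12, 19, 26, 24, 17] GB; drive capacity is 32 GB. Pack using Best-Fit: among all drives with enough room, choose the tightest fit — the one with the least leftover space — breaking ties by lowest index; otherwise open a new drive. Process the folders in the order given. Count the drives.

2 GB → drive 1 (remaining 30 GB)
24 GB → drive 1 (remaining 6 GB)
23 GB → drive 2 (remaining 9 GB)
2 GB → drive 1 (remaining 4 GB)
16 GB → drive 3 (remaining 16 GB)
21 GB → drive 4 (remaining 11 GB)
25 GB → drive 5 (remaining 7 GB)
16 GB → drive 3 (remaining 0 GB)
12 GB → drive 6 (remaining 20 GB)
19 GB → drive 6 (remaining 1 GB)
26 GB → drive 7 (remaining 6 GB)
24 GB → drive 8 (remaining 8 GB)
17 GB → drive 9 (remaining 15 GB)
Final drives: [2,24,2] [23] [16,16] [21] [25] [12,19] [26] [24] [17].

9 drives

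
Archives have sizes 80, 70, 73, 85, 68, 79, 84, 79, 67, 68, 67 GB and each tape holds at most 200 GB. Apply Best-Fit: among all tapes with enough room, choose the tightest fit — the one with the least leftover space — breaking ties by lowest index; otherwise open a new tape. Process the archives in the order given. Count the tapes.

6

tape 1: place 80 GB, 120 GB left
tape 1: place 70 GB, 50 GB left
tape 2: place 73 GB, 127 GB left
tape 2: place 85 GB, 42 GB left
tape 3: place 68 GB, 132 GB left
tape 3: place 79 GB, 53 GB left
tape 4: place 84 GB, 116 GB left
tape 4: place 79 GB, 37 GB left
tape 5: place 67 GB, 133 GB left
tape 5: place 68 GB, 65 GB left
tape 6: place 67 GB, 133 GB left
Final tapes: [80,70] [73,85] [68,79] [84,79] [67,68] [67].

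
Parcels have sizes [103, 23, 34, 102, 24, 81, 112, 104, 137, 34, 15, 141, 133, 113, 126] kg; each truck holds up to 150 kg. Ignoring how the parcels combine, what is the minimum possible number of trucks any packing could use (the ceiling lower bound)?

9 trucks

Total size = 103 + 23 + 34 + 102 + 24 + 81 + 112 + 104 + 137 + 34 + 15 + 141 + 133 + 113 + 126 = 1282 kg.
⌈1282 / 150⌉ = 9.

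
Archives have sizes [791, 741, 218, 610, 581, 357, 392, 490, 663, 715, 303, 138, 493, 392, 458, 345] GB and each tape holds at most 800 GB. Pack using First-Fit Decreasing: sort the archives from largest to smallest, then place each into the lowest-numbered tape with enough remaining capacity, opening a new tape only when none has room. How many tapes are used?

Sorted descending: 791, 741, 715, 663, 610, 581, 493, 490, 458, 392, 392, 357, 345, 303, 218, 138.
Put 791 GB in tape 1; 9 GB remain.
Put 741 GB in tape 2; 59 GB remain.
Put 715 GB in tape 3; 85 GB remain.
Put 663 GB in tape 4; 137 GB remain.
Put 610 GB in tape 5; 190 GB remain.
Put 581 GB in tape 6; 219 GB remain.
Put 493 GB in tape 7; 307 GB remain.
Put 490 GB in tape 8; 310 GB remain.
Put 458 GB in tape 9; 342 GB remain.
Put 392 GB in tape 10; 408 GB remain.
Put 392 GB in tape 10; 16 GB remain.
Put 357 GB in tape 11; 443 GB remain.
Put 345 GB in tape 11; 98 GB remain.
Put 303 GB in tape 7; 4 GB remain.
Put 218 GB in tape 6; 1 GB remain.
Put 138 GB in tape 5; 52 GB remain.

11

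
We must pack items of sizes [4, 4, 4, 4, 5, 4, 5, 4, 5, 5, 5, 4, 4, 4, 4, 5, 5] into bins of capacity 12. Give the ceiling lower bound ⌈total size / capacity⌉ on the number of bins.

Total size = 4 + 4 + 4 + 4 + 5 + 4 + 5 + 4 + 5 + 5 + 5 + 4 + 4 + 4 + 4 + 5 + 5 = 75.
⌈75 / 12⌉ = 7.

7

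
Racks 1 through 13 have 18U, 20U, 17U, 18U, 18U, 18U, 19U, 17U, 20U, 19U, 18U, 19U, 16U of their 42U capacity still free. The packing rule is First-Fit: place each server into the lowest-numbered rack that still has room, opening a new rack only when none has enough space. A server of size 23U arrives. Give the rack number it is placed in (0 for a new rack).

0

No rack has ≥ 23U free, so a new rack is opened.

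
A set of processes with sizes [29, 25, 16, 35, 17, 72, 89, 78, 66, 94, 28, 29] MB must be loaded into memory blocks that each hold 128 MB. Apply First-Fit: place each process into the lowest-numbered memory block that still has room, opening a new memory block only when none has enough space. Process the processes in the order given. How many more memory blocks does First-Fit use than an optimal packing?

First-Fit: [29,25,16,35,17] [72,28] [89,29] [78] [66] [94] → 6 memory blocks.
Total size 578 MB; any packing needs at least ⌈578/128⌉ = 5 memory blocks.
An optimal packing achieves that bound: [94,29] [89,35] [78,29,17] [72,28,25] [66,16] → 5 memory blocks.
Excess: 6 − 5 = 1.

1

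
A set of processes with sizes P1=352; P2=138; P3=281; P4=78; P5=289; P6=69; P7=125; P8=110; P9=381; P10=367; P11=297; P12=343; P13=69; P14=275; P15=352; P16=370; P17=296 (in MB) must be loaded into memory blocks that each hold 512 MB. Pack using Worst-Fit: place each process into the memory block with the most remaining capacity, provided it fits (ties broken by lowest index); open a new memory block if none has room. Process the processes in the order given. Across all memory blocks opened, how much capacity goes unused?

Put P1 (352 MB) in memory block 1; 160 MB remain.
Put P2 (138 MB) in memory block 1; 22 MB remain.
Put P3 (281 MB) in memory block 2; 231 MB remain.
Put P4 (78 MB) in memory block 2; 153 MB remain.
Put P5 (289 MB) in memory block 3; 223 MB remain.
Put P6 (69 MB) in memory block 3; 154 MB remain.
Put P7 (125 MB) in memory block 3; 29 MB remain.
Put P8 (110 MB) in memory block 2; 43 MB remain.
Put P9 (381 MB) in memory block 4; 131 MB remain.
Put P10 (367 MB) in memory block 5; 145 MB remain.
Put P11 (297 MB) in memory block 6; 215 MB remain.
Put P12 (343 MB) in memory block 7; 169 MB remain.
Put P13 (69 MB) in memory block 6; 146 MB remain.
Put P14 (275 MB) in memory block 8; 237 MB remain.
Put P15 (352 MB) in memory block 9; 160 MB remain.
Put P16 (370 MB) in memory block 10; 142 MB remain.
Put P17 (296 MB) in memory block 11; 216 MB remain.
11 memory blocks × 512 MB = 5632 MB; used 4192 MB; unused 1440 MB.

1440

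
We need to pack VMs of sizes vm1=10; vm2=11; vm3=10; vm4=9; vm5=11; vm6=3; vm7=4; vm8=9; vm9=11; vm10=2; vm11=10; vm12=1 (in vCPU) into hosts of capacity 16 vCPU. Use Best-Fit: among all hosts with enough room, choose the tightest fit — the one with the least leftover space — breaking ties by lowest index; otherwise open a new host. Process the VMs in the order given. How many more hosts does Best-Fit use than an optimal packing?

0

Best-Fit: [10] [11,3,2] [10] [9] [11,4,1] [9] [11] [10] → 8 hosts.
8 VMs exceed 8 vCPU (half the capacity), and no two of those can share a host, so at least 8 hosts are needed.
So 8 is already optimal.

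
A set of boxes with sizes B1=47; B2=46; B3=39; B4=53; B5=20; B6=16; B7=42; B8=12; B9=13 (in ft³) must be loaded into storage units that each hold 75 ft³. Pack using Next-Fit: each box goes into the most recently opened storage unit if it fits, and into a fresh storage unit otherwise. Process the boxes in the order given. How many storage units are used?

B1 (47 ft³) → storage unit 1 (remaining 28 ft³)
B2 (46 ft³) → storage unit 2 (remaining 29 ft³)
B3 (39 ft³) → storage unit 3 (remaining 36 ft³)
B4 (53 ft³) → storage unit 4 (remaining 22 ft³)
B5 (20 ft³) → storage unit 4 (remaining 2 ft³)
B6 (16 ft³) → storage unit 5 (remaining 59 ft³)
B7 (42 ft³) → storage unit 5 (remaining 17 ft³)
B8 (12 ft³) → storage unit 5 (remaining 5 ft³)
B9 (13 ft³) → storage unit 6 (remaining 62 ft³)

6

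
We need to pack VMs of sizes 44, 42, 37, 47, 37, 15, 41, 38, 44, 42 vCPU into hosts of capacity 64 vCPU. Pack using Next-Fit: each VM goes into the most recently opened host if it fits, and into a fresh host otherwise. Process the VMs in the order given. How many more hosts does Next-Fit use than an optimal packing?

Next-Fit: [44] [42] [37] [47] [37,15] [41] [38] [44] [42] → 9 hosts.
9 VMs exceed 32 vCPU (half the capacity), and no two of those can share a host, so at least 9 hosts are needed.
So 9 is already optimal.

0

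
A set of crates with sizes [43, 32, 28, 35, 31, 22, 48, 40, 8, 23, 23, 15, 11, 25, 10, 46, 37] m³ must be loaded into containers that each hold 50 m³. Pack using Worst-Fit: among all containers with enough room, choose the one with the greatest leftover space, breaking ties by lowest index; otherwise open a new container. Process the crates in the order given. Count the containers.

container 1: place 43 m³, 7 m³ left
container 2: place 32 m³, 18 m³ left
container 3: place 28 m³, 22 m³ left
container 4: place 35 m³, 15 m³ left
container 5: place 31 m³, 19 m³ left
container 3: place 22 m³, 0 m³ left
container 6: place 48 m³, 2 m³ left
container 7: place 40 m³, 10 m³ left
container 5: place 8 m³, 11 m³ left
container 8: place 23 m³, 27 m³ left
container 8: place 23 m³, 4 m³ left
container 2: place 15 m³, 3 m³ left
container 4: place 11 m³, 4 m³ left
container 9: place 25 m³, 25 m³ left
container 9: place 10 m³, 15 m³ left
container 10: place 46 m³, 4 m³ left
container 11: place 37 m³, 13 m³ left

11 containers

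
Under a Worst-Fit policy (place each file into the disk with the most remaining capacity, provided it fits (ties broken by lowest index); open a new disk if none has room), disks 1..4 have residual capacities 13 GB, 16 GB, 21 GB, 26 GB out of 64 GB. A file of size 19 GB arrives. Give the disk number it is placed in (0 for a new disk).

Disks with room: disk 3 (21 GB), disk 4 (26 GB).
Most room is disk 4 with 26 GB free.

4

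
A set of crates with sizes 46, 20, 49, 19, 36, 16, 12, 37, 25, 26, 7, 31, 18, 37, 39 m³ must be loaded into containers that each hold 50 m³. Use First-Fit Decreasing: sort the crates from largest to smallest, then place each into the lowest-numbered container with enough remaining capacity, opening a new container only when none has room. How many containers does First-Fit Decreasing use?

Sorted descending: 49, 46, 39, 37, 37, 36, 31, 26, 25, 20, 19, 18, 16, 12, 7.
container 1: place 49 m³, 1 m³ left
container 2: place 46 m³, 4 m³ left
container 3: place 39 m³, 11 m³ left
container 4: place 37 m³, 13 m³ left
container 5: place 37 m³, 13 m³ left
container 6: place 36 m³, 14 m³ left
container 7: place 31 m³, 19 m³ left
container 8: place 26 m³, 24 m³ left
container 9: place 25 m³, 25 m³ left
container 8: place 20 m³, 4 m³ left
container 7: place 19 m³, 0 m³ left
container 9: place 18 m³, 7 m³ left
container 10: place 16 m³, 34 m³ left
container 4: place 12 m³, 1 m³ left
container 3: place 7 m³, 4 m³ left

10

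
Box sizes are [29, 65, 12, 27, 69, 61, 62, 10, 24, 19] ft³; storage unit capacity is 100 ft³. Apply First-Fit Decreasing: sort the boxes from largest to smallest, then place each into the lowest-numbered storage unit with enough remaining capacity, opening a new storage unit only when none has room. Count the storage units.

Sorted descending: 69, 65, 62, 61, 29, 27, 24, 19, 12, 10.
Put 69 ft³ in storage unit 1; 31 ft³ remain.
Put 65 ft³ in storage unit 2; 35 ft³ remain.
Put 62 ft³ in storage unit 3; 38 ft³ remain.
Put 61 ft³ in storage unit 4; 39 ft³ remain.
Put 29 ft³ in storage unit 1; 2 ft³ remain.
Put 27 ft³ in storage unit 2; 8 ft³ remain.
Put 24 ft³ in storage unit 3; 14 ft³ remain.
Put 19 ft³ in storage unit 4; 20 ft³ remain.
Put 12 ft³ in storage unit 3; 2 ft³ remain.
Put 10 ft³ in storage unit 4; 10 ft³ remain.

4 storage units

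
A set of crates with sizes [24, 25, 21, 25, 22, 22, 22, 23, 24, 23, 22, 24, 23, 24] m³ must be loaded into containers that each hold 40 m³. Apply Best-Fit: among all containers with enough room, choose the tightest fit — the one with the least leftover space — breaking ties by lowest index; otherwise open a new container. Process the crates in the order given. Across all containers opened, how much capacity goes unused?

236

Put 24 m³ in container 1; 16 m³ remain.
Put 25 m³ in container 2; 15 m³ remain.
Put 21 m³ in container 3; 19 m³ remain.
Put 25 m³ in container 4; 15 m³ remain.
Put 22 m³ in container 5; 18 m³ remain.
Put 22 m³ in container 6; 18 m³ remain.
Put 22 m³ in container 7; 18 m³ remain.
Put 23 m³ in container 8; 17 m³ remain.
Put 24 m³ in container 9; 16 m³ remain.
Put 23 m³ in container 10; 17 m³ remain.
Put 22 m³ in container 11; 18 m³ remain.
Put 24 m³ in container 12; 16 m³ remain.
Put 23 m³ in container 13; 17 m³ remain.
Put 24 m³ in container 14; 16 m³ remain.
14 containers × 40 m³ = 560 m³; used 324 m³; unused 236 m³.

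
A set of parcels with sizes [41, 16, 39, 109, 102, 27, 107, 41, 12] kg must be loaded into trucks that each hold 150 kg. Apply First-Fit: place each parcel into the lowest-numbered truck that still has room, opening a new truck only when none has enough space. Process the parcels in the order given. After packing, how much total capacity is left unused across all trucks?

41 kg → truck 1 (remaining 109 kg)
16 kg → truck 1 (remaining 93 kg)
39 kg → truck 1 (remaining 54 kg)
109 kg → truck 2 (remaining 41 kg)
102 kg → truck 3 (remaining 48 kg)
27 kg → truck 1 (remaining 27 kg)
107 kg → truck 4 (remaining 43 kg)
41 kg → truck 2 (remaining 0 kg)
12 kg → truck 1 (remaining 15 kg)
4 trucks × 150 kg = 600 kg; used 494 kg; unused 106 kg.

106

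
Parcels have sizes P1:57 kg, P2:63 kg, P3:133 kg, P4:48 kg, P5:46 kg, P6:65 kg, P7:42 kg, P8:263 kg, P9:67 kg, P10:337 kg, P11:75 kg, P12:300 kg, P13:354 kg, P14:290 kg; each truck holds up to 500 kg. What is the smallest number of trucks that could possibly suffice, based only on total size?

5 trucks

Total size = 57 + 63 + 133 + 48 + 46 + 65 + 42 + 263 + 67 + 337 + 75 + 300 + 354 + 290 = 2140 kg.
⌈2140 / 500⌉ = 5.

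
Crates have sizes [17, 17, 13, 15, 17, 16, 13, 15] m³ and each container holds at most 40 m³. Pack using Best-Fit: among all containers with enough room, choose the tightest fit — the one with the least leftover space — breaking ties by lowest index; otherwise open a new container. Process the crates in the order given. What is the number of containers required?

4

container 1: place 17 m³, 23 m³ left
container 1: place 17 m³, 6 m³ left
container 2: place 13 m³, 27 m³ left
container 2: place 15 m³, 12 m³ left
container 3: place 17 m³, 23 m³ left
container 3: place 16 m³, 7 m³ left
container 4: place 13 m³, 27 m³ left
container 4: place 15 m³, 12 m³ left
Final containers: [17,17] [13,15] [17,16] [13,15].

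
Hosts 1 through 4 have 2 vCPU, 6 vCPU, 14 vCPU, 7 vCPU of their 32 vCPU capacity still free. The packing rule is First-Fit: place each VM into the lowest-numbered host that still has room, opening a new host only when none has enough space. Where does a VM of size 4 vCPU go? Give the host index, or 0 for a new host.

2

Hosts with room: host 2 (6 vCPU), host 3 (14 vCPU), host 4 (7 vCPU).
The first with room is host 2.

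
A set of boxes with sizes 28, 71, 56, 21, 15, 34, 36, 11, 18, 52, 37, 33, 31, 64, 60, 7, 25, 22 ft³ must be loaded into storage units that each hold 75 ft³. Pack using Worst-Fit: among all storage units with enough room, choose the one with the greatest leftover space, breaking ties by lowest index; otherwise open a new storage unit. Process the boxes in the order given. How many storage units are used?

storage unit 1: place 28 ft³, 47 ft³ left
storage unit 2: place 71 ft³, 4 ft³ left
storage unit 3: place 56 ft³, 19 ft³ left
storage unit 1: place 21 ft³, 26 ft³ left
storage unit 1: place 15 ft³, 11 ft³ left
storage unit 4: place 34 ft³, 41 ft³ left
storage unit 4: place 36 ft³, 5 ft³ left
storage unit 3: place 11 ft³, 8 ft³ left
storage unit 5: place 18 ft³, 57 ft³ left
storage unit 5: place 52 ft³, 5 ft³ left
storage unit 6: place 37 ft³, 38 ft³ left
storage unit 6: place 33 ft³, 5 ft³ left
storage unit 7: place 31 ft³, 44 ft³ left
storage unit 8: place 64 ft³, 11 ft³ left
storage unit 9: place 60 ft³, 15 ft³ left
storage unit 7: place 7 ft³, 37 ft³ left
storage unit 7: place 25 ft³, 12 ft³ left
storage unit 10: place 22 ft³, 53 ft³ left

10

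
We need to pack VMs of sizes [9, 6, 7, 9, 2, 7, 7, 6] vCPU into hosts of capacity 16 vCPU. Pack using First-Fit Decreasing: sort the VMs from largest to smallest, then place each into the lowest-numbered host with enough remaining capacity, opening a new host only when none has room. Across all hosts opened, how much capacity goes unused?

11

Sorted descending: 9, 9, 7, 7, 7, 6, 6, 2.
9 vCPU → host 1 (remaining 7 vCPU)
9 vCPU → host 2 (remaining 7 vCPU)
7 vCPU → host 1 (remaining 0 vCPU)
7 vCPU → host 2 (remaining 0 vCPU)
7 vCPU → host 3 (remaining 9 vCPU)
6 vCPU → host 3 (remaining 3 vCPU)
6 vCPU → host 4 (remaining 10 vCPU)
2 vCPU → host 3 (remaining 1 vCPU)
4 hosts × 16 vCPU = 64 vCPU; used 53 vCPU; unused 11 vCPU.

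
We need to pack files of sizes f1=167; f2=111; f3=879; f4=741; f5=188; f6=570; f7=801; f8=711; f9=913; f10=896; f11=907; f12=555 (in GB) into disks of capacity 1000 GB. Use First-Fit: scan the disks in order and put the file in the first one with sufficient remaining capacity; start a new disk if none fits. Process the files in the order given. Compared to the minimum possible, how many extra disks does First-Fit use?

First-Fit: [167,111,188] [879] [741] [570] [801] [711] [913] [896] [907] [555] → 10 disks.
9 files exceed 500 GB (half the capacity), and no two of those can share a disk, so at least 9 disks are needed.
An optimal packing achieves that bound: [913] [907] [896] [879,111] [801,188] [741,167] [711] [570] [555] → 9 disks.
Excess: 10 − 9 = 1.

1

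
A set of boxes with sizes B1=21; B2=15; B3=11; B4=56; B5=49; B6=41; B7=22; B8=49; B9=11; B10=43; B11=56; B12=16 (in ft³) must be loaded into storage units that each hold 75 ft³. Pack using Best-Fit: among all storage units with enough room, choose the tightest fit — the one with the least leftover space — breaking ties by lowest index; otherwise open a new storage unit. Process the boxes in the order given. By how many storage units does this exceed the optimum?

Best-Fit: [21,15,11] [56,11] [49,22] [41] [49] [43] [56,16] → 7 storage units.
Total size 390 ft³; any packing needs at least ⌈390/75⌉ = 6 storage units.
An optimal packing achieves that bound: [56,16] [56,15] [49,22] [49,21] [43,11,11] [41] → 6 storage units.
Excess: 7 − 6 = 1.

1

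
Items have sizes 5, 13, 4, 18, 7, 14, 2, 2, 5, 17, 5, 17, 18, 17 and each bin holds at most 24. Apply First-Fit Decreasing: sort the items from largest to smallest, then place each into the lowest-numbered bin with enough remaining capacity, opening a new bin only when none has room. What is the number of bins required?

Sorted descending: 18, 18, 17, 17, 17, 14, 13, 7, 5, 5, 5, 4, 2, 2.
18 → bin 1 (remaining 6)
18 → bin 2 (remaining 6)
17 → bin 3 (remaining 7)
17 → bin 4 (remaining 7)
17 → bin 5 (remaining 7)
14 → bin 6 (remaining 10)
13 → bin 7 (remaining 11)
7 → bin 3 (remaining 0)
5 → bin 1 (remaining 1)
5 → bin 2 (remaining 1)
5 → bin 4 (remaining 2)
4 → bin 5 (remaining 3)
2 → bin 4 (remaining 0)
2 → bin 5 (remaining 1)
Final bins: [18,5] [18,5] [17,7] [17,5,2] [17,4,2] [14] [13].

7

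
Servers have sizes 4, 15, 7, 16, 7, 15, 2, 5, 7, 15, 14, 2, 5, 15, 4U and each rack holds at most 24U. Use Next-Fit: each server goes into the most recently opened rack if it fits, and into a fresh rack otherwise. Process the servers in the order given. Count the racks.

4U → rack 1 (remaining 20U)
15U → rack 1 (remaining 5U)
7U → rack 2 (remaining 17U)
16U → rack 2 (remaining 1U)
7U → rack 3 (remaining 17U)
15U → rack 3 (remaining 2U)
2U → rack 3 (remaining 0U)
5U → rack 4 (remaining 19U)
7U → rack 4 (remaining 12U)
15U → rack 5 (remaining 9U)
14U → rack 6 (remaining 10U)
2U → rack 6 (remaining 8U)
5U → rack 6 (remaining 3U)
15U → rack 7 (remaining 9U)
4U → rack 7 (remaining 5U)

7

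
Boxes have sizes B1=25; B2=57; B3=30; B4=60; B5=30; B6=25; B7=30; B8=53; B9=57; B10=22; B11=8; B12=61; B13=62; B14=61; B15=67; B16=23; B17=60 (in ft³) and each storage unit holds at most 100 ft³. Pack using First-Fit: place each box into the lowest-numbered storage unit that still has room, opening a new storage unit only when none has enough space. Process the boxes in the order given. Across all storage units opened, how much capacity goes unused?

storage unit 1: place B1 (25 ft³), 75 ft³ left
storage unit 1: place B2 (57 ft³), 18 ft³ left
storage unit 2: place B3 (30 ft³), 70 ft³ left
storage unit 2: place B4 (60 ft³), 10 ft³ left
storage unit 3: place B5 (30 ft³), 70 ft³ left
storage unit 3: place B6 (25 ft³), 45 ft³ left
storage unit 3: place B7 (30 ft³), 15 ft³ left
storage unit 4: place B8 (53 ft³), 47 ft³ left
storage unit 5: place B9 (57 ft³), 43 ft³ left
storage unit 4: place B10 (22 ft³), 25 ft³ left
storage unit 1: place B11 (8 ft³), 10 ft³ left
storage unit 6: place B12 (61 ft³), 39 ft³ left
storage unit 7: place B13 (62 ft³), 38 ft³ left
storage unit 8: place B14 (61 ft³), 39 ft³ left
storage unit 9: place B15 (67 ft³), 33 ft³ left
storage unit 4: place B16 (23 ft³), 2 ft³ left
storage unit 10: place B17 (60 ft³), 40 ft³ left
10 storage units × 100 ft³ = 1000 ft³; used 731 ft³; unused 269 ft³.

269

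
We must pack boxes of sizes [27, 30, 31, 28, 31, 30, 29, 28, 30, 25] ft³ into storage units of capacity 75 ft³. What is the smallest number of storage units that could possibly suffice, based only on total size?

4

Total size = 27 + 30 + 31 + 28 + 31 + 30 + 29 + 28 + 30 + 25 = 289 ft³.
⌈289 / 75⌉ = 4.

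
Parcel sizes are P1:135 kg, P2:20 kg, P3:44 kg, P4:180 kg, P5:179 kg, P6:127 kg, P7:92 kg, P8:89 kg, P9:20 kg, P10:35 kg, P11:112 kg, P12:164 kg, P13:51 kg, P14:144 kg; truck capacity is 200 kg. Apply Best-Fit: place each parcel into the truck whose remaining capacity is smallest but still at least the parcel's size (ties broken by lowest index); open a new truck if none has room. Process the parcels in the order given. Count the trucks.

P1 (135 kg) → truck 1 (remaining 65 kg)
P2 (20 kg) → truck 1 (remaining 45 kg)
P3 (44 kg) → truck 1 (remaining 1 kg)
P4 (180 kg) → truck 2 (remaining 20 kg)
P5 (179 kg) → truck 3 (remaining 21 kg)
P6 (127 kg) → truck 4 (remaining 73 kg)
P7 (92 kg) → truck 5 (remaining 108 kg)
P8 (89 kg) → truck 5 (remaining 19 kg)
P9 (20 kg) → truck 2 (remaining 0 kg)
P10 (35 kg) → truck 4 (remaining 38 kg)
P11 (112 kg) → truck 6 (remaining 88 kg)
P12 (164 kg) → truck 7 (remaining 36 kg)
P13 (51 kg) → truck 6 (remaining 37 kg)
P14 (144 kg) → truck 8 (remaining 56 kg)

8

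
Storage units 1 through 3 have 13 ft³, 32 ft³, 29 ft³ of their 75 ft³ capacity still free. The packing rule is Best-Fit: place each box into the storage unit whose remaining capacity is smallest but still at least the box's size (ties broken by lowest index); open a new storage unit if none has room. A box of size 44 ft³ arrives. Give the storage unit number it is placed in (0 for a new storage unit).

No storage unit has ≥ 44 ft³ free, so a new storage unit is opened.

0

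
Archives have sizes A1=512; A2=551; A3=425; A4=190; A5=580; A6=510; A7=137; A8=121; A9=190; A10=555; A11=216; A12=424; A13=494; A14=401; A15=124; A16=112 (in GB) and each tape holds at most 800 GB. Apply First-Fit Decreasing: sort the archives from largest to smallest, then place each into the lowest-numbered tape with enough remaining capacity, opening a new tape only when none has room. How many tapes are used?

Sorted descending: 580, 555, 551, 512, 510, 494, 425, 424, 401, 216, 190, 190, 137, 124, 121, 112.
Put 580 GB in tape 1; 220 GB remain.
Put 555 GB in tape 2; 245 GB remain.
Put 551 GB in tape 3; 249 GB remain.
Put 512 GB in tape 4; 288 GB remain.
Put 510 GB in tape 5; 290 GB remain.
Put 494 GB in tape 6; 306 GB remain.
Put 425 GB in tape 7; 375 GB remain.
Put 424 GB in tape 8; 376 GB remain.
Put 401 GB in tape 9; 399 GB remain.
Put 216 GB in tape 1; 4 GB remain.
Put 190 GB in tape 2; 55 GB remain.
Put 190 GB in tape 3; 59 GB remain.
Put 137 GB in tape 4; 151 GB remain.
Put 124 GB in tape 4; 27 GB remain.
Put 121 GB in tape 5; 169 GB remain.
Put 112 GB in tape 5; 57 GB remain.
Final tapes: [580,216] [555,190] [551,190] [512,137,124] [510,121,112] [494] [425] [424] [401].

9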